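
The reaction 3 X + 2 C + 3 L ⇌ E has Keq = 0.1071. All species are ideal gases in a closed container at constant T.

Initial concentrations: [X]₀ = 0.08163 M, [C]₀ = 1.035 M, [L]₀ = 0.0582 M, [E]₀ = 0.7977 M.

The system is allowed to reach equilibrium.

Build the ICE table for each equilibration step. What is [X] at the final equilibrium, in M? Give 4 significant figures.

Q₀ = 6.9445e+06 vs Keq = 0.1071 ⇒ Q>K, reverse
Step 1:
                  X         C         L         E
  init      0.08163     1.035    0.0582    0.7977
  Δ          0.9998    0.6665    0.9998   -0.3333
  eq          1.081     1.702     1.058    0.4644
  solve Keq expr → x = -0.3333; check Q = 0.1071

[X]_eq = 1.081 M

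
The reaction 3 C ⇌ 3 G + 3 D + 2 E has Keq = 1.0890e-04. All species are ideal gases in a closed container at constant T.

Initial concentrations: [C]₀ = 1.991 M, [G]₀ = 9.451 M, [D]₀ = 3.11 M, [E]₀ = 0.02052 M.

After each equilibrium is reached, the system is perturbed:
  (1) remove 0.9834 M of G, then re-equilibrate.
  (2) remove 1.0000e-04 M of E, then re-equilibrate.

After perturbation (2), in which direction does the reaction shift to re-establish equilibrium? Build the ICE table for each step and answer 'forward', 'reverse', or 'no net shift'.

Q₀ = 1.355 vs Keq = 1.0890e-04 ⇒ Q>K, reverse
Step 1:
                   C          G          D          E
  init         1.991      9.451       3.11    0.02052
  Δ          0.03049   -0.03049   -0.03049   -0.02033
  eq           2.021      9.421       3.08 1.9195e-04
  solve Keq expr → x = -0.01016; check Q = 1.0890e-04
Then remove 0.9834 M of G.
Step 2:
                   C          G          D          E
  init         2.021      8.437       3.08 1.9195e-04
  Δ       -5.1754e-05 5.1754e-05 5.1754e-05 3.4503e-05
  eq           2.021      8.437       3.08 2.2645e-04
  solve Keq expr → x = 1.7251e-05; check Q = 1.0890e-04
Then remove 1.0000e-04 M of E.
Step 3:
                   C          G          D          E
  init         2.021      8.437       3.08 1.2645e-04
  Δ       -1.4993e-04 1.4993e-04 1.4993e-04 9.9952e-05
  eq           2.021      8.437       3.08 2.2641e-04
  solve Keq expr → x = 4.9976e-05; check Q = 1.0890e-04

Direction: forward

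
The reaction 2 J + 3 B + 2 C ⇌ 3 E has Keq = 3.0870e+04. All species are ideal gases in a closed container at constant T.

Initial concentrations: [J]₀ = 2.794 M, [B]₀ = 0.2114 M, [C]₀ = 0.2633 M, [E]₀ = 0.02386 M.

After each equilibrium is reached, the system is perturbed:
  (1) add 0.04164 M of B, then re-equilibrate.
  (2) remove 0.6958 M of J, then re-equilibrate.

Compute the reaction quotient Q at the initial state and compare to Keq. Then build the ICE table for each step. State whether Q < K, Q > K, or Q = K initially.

Q₀ = 0.002657; Q < K (proceeds forward)

Q₀ = 0.002657 vs Keq = 3.0870e+04 ⇒ Q<K, forward
Step 1:
                    J           B           C           E
  init          2.794      0.2114      0.2633     0.02386
  Δ           -0.1315     -0.1972     -0.1315      0.1972
  eq            2.663     0.01417      0.1318      0.2211
  solve Keq expr → x = 0.06574; check Q = 3.0870e+04
Then add 0.04164 M of B.
Step 2:
                    J           B           C           E
  init          2.663     0.05581      0.1318      0.2211
  Δ          -0.02449    -0.03674    -0.02449     0.03674
  eq            2.638     0.01906      0.1073      0.2578
  solve Keq expr → x = 0.01225; check Q = 3.0870e+04
Then remove 0.6958 M of J.
Step 3:
                    J           B           C           E
  init          1.942     0.01906      0.1073      0.2578
  Δ          0.002419    0.003629    0.002419   -0.003629
  eq            1.945     0.02269      0.1097      0.2542
  solve Keq expr → x = -0.00121; check Q = 3.0870e+04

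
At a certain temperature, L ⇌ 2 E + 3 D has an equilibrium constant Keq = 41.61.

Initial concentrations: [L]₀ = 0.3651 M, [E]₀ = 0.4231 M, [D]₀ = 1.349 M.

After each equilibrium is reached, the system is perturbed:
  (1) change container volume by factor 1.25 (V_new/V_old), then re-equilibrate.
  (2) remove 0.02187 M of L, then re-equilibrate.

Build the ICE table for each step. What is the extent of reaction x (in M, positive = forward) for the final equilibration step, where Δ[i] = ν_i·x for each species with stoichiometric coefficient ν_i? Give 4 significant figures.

x = -0.01261 M

Q₀ = 1.204 vs Keq = 41.61 ⇒ Q<K, forward
Step 1:
                   L          E          D
  Initial     0.3651     0.4231      1.349
  Change       -0.22     0.4399     0.6599
  Equil       0.1451      0.863      2.009
  solve Keq expr → x = 0.22; check Q = 41.61
Then change container volume by factor 1.25 (V_new/V_old).
Step 2:
                   L          E          D
  Initial     0.1161     0.6904      1.607
  Change    -0.04147    0.08295     0.1244
  Equil      0.07463     0.7734      1.732
  solve Keq expr → x = 0.04147; check Q = 41.61
Then remove 0.02187 M of L.
Step 3:
                   L          E          D
  Initial    0.05276     0.7734      1.732
  Change     0.01261   -0.02521   -0.03782
  Equil      0.06536     0.7482      1.694
  solve Keq expr → x = -0.01261; check Q = 41.61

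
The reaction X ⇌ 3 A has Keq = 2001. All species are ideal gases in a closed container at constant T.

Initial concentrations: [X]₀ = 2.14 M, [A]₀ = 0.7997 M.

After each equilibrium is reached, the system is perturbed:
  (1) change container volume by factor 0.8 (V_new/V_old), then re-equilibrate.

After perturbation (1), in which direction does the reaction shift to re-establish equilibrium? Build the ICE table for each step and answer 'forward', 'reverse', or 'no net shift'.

Q₀ = 0.239 vs Keq = 2001 ⇒ Q<K, forward
Step 1:
                  X         A
  Initial      2.14    0.7997
  Change     -1.986     5.957
  Equil      0.1542     6.757
  solve Keq expr → x = 1.986; check Q = 2001
Then change container volume by factor 0.8 (V_new/V_old).
Step 2:
                  X         A
  Initial    0.1927     8.446
  Change    0.08266    -0.248
  Equil      0.2754     8.198
  solve Keq expr → x = -0.08266; check Q = 2001

Direction: reverse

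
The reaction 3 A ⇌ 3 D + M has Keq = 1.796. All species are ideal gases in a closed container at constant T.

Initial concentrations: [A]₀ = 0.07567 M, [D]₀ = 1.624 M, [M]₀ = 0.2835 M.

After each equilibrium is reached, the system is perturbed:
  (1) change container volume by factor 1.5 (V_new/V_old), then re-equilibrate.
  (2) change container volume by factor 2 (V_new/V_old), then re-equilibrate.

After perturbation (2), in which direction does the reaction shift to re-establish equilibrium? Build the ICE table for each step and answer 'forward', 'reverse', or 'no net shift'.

Direction: forward

Q₀ = 2802 vs Keq = 1.796 ⇒ Q>K, reverse
Step 1:
                   A          D          M
  I          0.07567      1.624     0.2835
  C           0.4325    -0.4325    -0.1442
  E           0.5082      1.191     0.1393
  solve Keq expr → x = -0.1442; check Q = 1.796
Then change container volume by factor 1.5 (V_new/V_old).
Step 2:
                   A          D          M
  I           0.3388     0.7943    0.09289
  C         -0.02479    0.02479   0.008265
  E            0.314     0.8191     0.1012
  solve Keq expr → x = 0.008265; check Q = 1.796
Then change container volume by factor 2 (V_new/V_old).
Step 3:
                   A          D          M
  I            0.157     0.4096    0.05058
  C          -0.0205     0.0205   0.006834
  E           0.1365     0.4301    0.05741
  solve Keq expr → x = 0.006834; check Q = 1.796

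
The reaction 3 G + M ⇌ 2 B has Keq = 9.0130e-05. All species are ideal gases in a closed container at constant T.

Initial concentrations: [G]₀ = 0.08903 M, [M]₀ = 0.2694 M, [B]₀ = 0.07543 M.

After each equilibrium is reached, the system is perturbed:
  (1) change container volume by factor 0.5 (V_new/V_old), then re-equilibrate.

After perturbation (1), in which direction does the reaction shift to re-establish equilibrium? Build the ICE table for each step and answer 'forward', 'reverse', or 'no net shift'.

Direction: forward

Q₀ = 29.93 vs Keq = 9.0130e-05 ⇒ Q>K, reverse
Step 1:
                  G         M         B
  Initial   0.08903    0.2694   0.07543
  Change     0.1124   0.03748  -0.07495
  Equil      0.2015    0.3069 4.7556e-04
  solve Keq expr → x = -0.03748; check Q = 9.0130e-05
Then change container volume by factor 0.5 (V_new/V_old).
Step 2:
                  G         M         B
  Initial    0.4029    0.6138 9.5112e-04
  Change  -0.001411 -4.7021e-04 9.4041e-04
  Equil      0.4015    0.6133  0.001892
  solve Keq expr → x = 4.7021e-04; check Q = 9.0130e-05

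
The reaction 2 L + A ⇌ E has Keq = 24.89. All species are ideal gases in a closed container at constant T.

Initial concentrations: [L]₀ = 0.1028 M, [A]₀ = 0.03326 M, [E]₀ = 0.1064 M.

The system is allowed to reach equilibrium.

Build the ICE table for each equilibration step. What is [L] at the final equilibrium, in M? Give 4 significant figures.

[L]_eq = 0.1862 M

Q₀ = 302.7 vs Keq = 24.89 ⇒ Q>K, reverse
Step 1:
                   L          A          E
  init        0.1028    0.03326     0.1064
  Δ          0.08341     0.0417    -0.0417
  eq          0.1862    0.07496     0.0647
  solve Keq expr → x = -0.0417; check Q = 24.89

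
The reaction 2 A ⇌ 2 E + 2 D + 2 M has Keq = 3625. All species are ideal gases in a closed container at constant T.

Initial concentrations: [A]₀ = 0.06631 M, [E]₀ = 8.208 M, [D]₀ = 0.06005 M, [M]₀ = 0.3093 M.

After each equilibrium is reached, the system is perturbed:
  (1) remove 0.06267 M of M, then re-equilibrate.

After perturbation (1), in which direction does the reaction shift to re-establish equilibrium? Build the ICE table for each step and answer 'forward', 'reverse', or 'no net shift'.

Q₀ = 5.286 vs Keq = 3625 ⇒ Q<K, forward
Step 1:
                    A           E           D           M
  I           0.06631       8.208     0.06005      0.3093
  C          -0.06021     0.06021     0.06021     0.06021
  E          0.006102       8.268      0.1203      0.3695
  solve Keq expr → x = 0.0301; check Q = 3625
Then remove 0.06267 M of M.
Step 2:
                    A           E           D           M
  I          0.006102       8.268      0.1203      0.3068
  C       -9.7694e-04  9.7694e-04  9.7694e-04  9.7694e-04
  E          0.005125       8.269      0.1212      0.3078
  solve Keq expr → x = 4.8847e-04; check Q = 3625

Direction: forward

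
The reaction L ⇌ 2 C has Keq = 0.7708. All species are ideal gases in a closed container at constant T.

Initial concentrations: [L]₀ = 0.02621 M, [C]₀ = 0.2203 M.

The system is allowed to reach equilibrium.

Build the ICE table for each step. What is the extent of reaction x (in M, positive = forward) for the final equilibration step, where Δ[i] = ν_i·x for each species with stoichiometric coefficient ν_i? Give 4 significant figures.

x = -0.01793 M

Q₀ = 1.852 vs Keq = 0.7708 ⇒ Q>K, reverse
Step 1:
                    L           C
  Initial     0.02621      0.2203
  Change      0.01793    -0.03585
  Equil       0.04414      0.1844
  solve Keq expr → x = -0.01793; check Q = 0.7708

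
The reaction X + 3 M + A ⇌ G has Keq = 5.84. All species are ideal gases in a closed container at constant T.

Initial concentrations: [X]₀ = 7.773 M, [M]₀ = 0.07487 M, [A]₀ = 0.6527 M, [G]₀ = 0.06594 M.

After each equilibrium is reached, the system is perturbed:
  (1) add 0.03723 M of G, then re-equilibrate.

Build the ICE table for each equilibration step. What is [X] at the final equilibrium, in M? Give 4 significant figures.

[X]_eq = 7.794 M

Q₀ = 30.97 vs Keq = 5.84 ⇒ Q>K, reverse
Step 1:
                    X           M           A           G
  init          7.773     0.07487      0.6527     0.06594
  Δ           0.01473     0.04418     0.01473    -0.01473
  eq            7.788       0.119      0.6674     0.05121
  solve Keq expr → x = -0.01473; check Q = 5.84
Then add 0.03723 M of G.
Step 2:
                    X           M           A           G
  init          7.788       0.119      0.6674     0.08844
  Δ          0.006556     0.01967    0.006556   -0.006556
  eq            7.794      0.1387       0.674     0.08189
  solve Keq expr → x = -0.006556; check Q = 5.84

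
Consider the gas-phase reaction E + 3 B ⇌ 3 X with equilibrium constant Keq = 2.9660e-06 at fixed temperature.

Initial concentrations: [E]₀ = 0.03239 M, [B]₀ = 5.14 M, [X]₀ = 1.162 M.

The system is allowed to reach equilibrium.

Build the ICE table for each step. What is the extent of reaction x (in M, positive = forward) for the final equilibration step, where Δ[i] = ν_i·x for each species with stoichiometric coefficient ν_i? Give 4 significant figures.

Q₀ = 0.3567 vs Keq = 2.9660e-06 ⇒ Q>K, reverse
Step 1:
                    E           B           X
  Initial     0.03239        5.14       1.162
  Change       0.3654       1.096      -1.096
  Equil        0.3978       6.236     0.06589
  solve Keq expr → x = -0.3654; check Q = 2.9660e-06

x = -0.3654 M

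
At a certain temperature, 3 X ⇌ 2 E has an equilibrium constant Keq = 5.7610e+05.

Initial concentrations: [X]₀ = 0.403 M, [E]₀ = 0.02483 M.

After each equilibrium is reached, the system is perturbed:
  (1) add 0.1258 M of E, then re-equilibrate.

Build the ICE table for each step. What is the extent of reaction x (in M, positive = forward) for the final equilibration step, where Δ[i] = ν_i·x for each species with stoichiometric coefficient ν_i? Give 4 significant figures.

Q₀ = 0.00942 vs Keq = 5.7610e+05 ⇒ Q<K, forward
Step 1:
                    X           E
  init          0.403     0.02483
  Δ           -0.3977      0.2652
  eq         0.005265        0.29
  solve Keq expr → x = 0.1326; check Q = 5.7610e+05
Then add 0.1258 M of E.
Step 2:
                    X           E
  init       0.005265      0.4158
  Δ           0.00142 -9.4636e-04
  eq         0.006685      0.4148
  solve Keq expr → x = -4.7318e-04; check Q = 5.7610e+05

x = -4.7318e-04 M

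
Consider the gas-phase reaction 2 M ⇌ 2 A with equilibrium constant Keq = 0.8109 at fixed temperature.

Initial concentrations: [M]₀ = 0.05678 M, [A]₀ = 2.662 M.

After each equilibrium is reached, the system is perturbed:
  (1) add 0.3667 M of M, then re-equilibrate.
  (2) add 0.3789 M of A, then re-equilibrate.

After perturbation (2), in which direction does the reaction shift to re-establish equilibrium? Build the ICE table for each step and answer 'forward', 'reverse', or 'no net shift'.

Q₀ = 2198 vs Keq = 0.8109 ⇒ Q>K, reverse
Step 1:
                   M          A
  Initial    0.05678      2.662
  Change       1.374     -1.374
  Equil        1.431      1.288
  solve Keq expr → x = -0.6869; check Q = 0.8109
Then add 0.3667 M of M.
Step 2:
                   M          A
  Initial      1.797      1.288
  Change     -0.1738     0.1738
  Equil        1.624      1.462
  solve Keq expr → x = 0.08688; check Q = 0.8109
Then add 0.3789 M of A.
Step 3:
                   M          A
  Initial      1.624      1.841
  Change      0.1994    -0.1994
  Equil        1.823      1.642
  solve Keq expr → x = -0.09968; check Q = 0.8109

Direction: reverse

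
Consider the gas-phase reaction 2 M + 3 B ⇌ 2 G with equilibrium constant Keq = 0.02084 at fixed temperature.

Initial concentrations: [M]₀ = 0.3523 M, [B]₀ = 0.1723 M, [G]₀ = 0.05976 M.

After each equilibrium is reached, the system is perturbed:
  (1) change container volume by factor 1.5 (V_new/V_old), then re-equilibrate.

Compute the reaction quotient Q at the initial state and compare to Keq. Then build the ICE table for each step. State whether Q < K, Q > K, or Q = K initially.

Q₀ = 5.625 vs Keq = 0.02084 ⇒ Q>K, reverse
Step 1:
                   M          B          G
  Initial     0.3523     0.1723    0.05976
  Change     0.05242    0.07862   -0.05242
  Equil       0.4047     0.2509   0.007344
  solve Keq expr → x = -0.02621; check Q = 0.02084
Then change container volume by factor 1.5 (V_new/V_old).
Step 2:
                   M          B          G
  Initial     0.2698     0.1673   0.004896
  Change    0.002132   0.003199  -0.002132
  Equil       0.2719     0.1705   0.002763
  solve Keq expr → x = -0.001066; check Q = 0.02084

Q₀ = 5.625; Q > K (proceeds reverse)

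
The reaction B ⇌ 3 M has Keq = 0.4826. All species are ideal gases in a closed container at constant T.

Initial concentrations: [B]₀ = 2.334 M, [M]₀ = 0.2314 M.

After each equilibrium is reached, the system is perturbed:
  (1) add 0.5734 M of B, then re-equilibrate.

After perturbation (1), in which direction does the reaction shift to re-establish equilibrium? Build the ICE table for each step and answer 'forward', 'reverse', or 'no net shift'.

Direction: forward

Q₀ = 0.005309 vs Keq = 0.4826 ⇒ Q<K, forward
Step 1:
                    B           M
  Initial       2.334      0.2314
  Change      -0.2565      0.7695
  Equil         2.078       1.001
  solve Keq expr → x = 0.2565; check Q = 0.4826
Then add 0.5734 M of B.
Step 2:
                    B           M
  Initial       2.651       1.001
  Change       -0.027     0.08101
  Equil         2.624       1.082
  solve Keq expr → x = 0.027; check Q = 0.4826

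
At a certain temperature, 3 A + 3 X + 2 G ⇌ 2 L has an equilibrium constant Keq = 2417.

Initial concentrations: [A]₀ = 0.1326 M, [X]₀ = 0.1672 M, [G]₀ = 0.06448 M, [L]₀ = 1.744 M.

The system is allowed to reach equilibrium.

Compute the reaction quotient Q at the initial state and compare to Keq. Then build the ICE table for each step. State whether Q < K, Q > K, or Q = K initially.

Q₀ = 6.7128e+07 vs Keq = 2417 ⇒ Q>K, reverse
Step 1:
                    A           X           G           L
  init         0.1326      0.1672     0.06448       1.744
  Δ            0.3286      0.3286      0.2191     -0.2191
  eq           0.4612      0.4958      0.2836       1.525
  solve Keq expr → x = -0.1095; check Q = 2417

Q₀ = 6.7128e+07; Q > K (proceeds reverse)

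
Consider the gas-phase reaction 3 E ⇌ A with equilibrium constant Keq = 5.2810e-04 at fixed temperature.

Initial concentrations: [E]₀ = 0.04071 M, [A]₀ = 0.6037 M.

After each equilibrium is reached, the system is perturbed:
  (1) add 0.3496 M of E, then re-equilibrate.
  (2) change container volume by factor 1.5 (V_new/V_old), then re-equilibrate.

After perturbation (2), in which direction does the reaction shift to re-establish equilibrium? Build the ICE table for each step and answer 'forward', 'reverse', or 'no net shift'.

Q₀ = 8948 vs Keq = 5.2810e-04 ⇒ Q>K, reverse
Step 1:
                  E         A
  I         0.04071    0.6037
  C           1.801   -0.6004
  E           1.842    0.0033
  solve Keq expr → x = -0.6004; check Q = 5.2810e-04
Then add 0.3496 M of E.
Step 2:
                  E         A
  I           2.192    0.0033
  C       -0.006624  0.002208
  E           2.185  0.005508
  solve Keq expr → x = 0.002208; check Q = 5.2810e-04
Then change container volume by factor 1.5 (V_new/V_old).
Step 3:
                  E         A
  I           1.457  0.003672
  C        0.006059  -0.00202
  E           1.463  0.001652
  solve Keq expr → x = -0.00202; check Q = 5.2810e-04

Direction: reverse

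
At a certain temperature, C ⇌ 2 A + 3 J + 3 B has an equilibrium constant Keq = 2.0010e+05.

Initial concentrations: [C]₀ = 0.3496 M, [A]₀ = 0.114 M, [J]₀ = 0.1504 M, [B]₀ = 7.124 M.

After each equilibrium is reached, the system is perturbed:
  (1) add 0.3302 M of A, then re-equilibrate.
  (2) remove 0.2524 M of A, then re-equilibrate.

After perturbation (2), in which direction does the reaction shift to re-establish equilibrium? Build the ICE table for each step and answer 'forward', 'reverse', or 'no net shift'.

Direction: forward

Q₀ = 0.04572 vs Keq = 2.0010e+05 ⇒ Q<K, forward
Step 1:
                  C         A         J         B
  init       0.3496     0.114    0.1504     7.124
  Δ         -0.3466    0.6932      1.04      1.04
  eq       0.002988    0.8072      1.19     8.164
  solve Keq expr → x = 0.3466; check Q = 2.0010e+05
Then add 0.3302 M of A.
Step 2:
                  C         A         J         B
  init     0.002988     1.137      1.19     8.164
  Δ        0.002748 -0.005497 -0.008245 -0.008245
  eq       0.005736     1.132     1.182     8.156
  solve Keq expr → x = -0.002748; check Q = 2.0010e+05
Then remove 0.2524 M of A.
Step 3:
                  C         A         J         B
  init     0.005736    0.8795     1.182     8.156
  Δ       -0.002172  0.004344  0.006516  0.006516
  eq       0.003564    0.8839     1.189     8.162
  solve Keq expr → x = 0.002172; check Q = 2.0010e+05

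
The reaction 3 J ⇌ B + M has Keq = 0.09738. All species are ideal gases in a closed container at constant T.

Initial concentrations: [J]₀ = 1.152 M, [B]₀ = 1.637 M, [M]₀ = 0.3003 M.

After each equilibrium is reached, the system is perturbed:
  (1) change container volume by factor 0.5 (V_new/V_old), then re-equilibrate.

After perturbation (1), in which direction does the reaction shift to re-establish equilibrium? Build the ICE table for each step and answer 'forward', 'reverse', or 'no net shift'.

Q₀ = 0.3215 vs Keq = 0.09738 ⇒ Q>K, reverse
Step 1:
                   J          B          M
  Initial      1.152      1.637     0.3003
  Change      0.3081    -0.1027    -0.1027
  Equil         1.46      1.534     0.1976
  solve Keq expr → x = -0.1027; check Q = 0.09738
Then change container volume by factor 0.5 (V_new/V_old).
Step 2:
                   J          B          M
  Initial       2.92      3.069     0.3952
  Change     -0.3574     0.1191     0.1191
  Equil        2.563      3.188     0.5143
  solve Keq expr → x = 0.1191; check Q = 0.09738

Direction: forward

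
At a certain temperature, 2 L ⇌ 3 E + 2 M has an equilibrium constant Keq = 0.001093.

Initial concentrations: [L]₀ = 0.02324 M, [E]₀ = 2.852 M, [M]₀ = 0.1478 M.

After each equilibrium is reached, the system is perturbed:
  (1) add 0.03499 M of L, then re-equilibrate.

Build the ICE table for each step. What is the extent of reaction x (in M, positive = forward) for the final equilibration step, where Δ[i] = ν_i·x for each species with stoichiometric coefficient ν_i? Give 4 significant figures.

x = 1.3421e-04 M

Q₀ = 938.3 vs Keq = 0.001093 ⇒ Q>K, reverse
Step 1:
                  L         E         M
  init      0.02324     2.852    0.1478
  Δ          0.1465   -0.2197   -0.1465
  eq         0.1697     2.632  0.001314
  solve Keq expr → x = -0.07324; check Q = 0.001093
Then add 0.03499 M of L.
Step 2:
                  L         E         M
  init       0.2047     2.632  0.001314
  Δ       -2.6843e-04 4.0264e-04 2.6843e-04
  eq         0.2044     2.633  0.001582
  solve Keq expr → x = 1.3421e-04; check Q = 0.001093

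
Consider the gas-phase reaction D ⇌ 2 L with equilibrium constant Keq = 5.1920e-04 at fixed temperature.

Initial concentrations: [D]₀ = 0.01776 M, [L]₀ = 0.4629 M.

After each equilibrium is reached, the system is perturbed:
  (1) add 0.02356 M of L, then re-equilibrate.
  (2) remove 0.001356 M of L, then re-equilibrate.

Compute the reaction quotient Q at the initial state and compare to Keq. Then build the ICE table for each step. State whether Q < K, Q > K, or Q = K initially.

Q₀ = 12.07; Q > K (proceeds reverse)

Q₀ = 12.07 vs Keq = 5.1920e-04 ⇒ Q>K, reverse
Step 1:
                   D          L
  I          0.01776     0.4629
  C           0.2258    -0.4517
  E           0.2436    0.01125
  solve Keq expr → x = -0.2258; check Q = 5.1920e-04
Then add 0.02356 M of L.
Step 2:
                   D          L
  I           0.2436    0.03481
  C          0.01165   -0.02329
  E           0.2552    0.01151
  solve Keq expr → x = -0.01165; check Q = 5.1920e-04
Then remove 0.001356 M of L.
Step 3:
                   D          L
  I           0.2552    0.01016
  C       -6.7044e-04   0.001341
  E           0.2546     0.0115
  solve Keq expr → x = 6.7044e-04; check Q = 5.1920e-04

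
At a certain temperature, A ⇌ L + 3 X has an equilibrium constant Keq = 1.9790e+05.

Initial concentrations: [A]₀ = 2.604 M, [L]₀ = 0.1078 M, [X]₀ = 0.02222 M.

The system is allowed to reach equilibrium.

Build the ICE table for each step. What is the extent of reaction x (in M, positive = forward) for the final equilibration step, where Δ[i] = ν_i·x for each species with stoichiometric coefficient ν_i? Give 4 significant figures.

x = 2.597 M

Q₀ = 4.5416e-07 vs Keq = 1.9790e+05 ⇒ Q<K, forward
Step 1:
                   A          L          X
  init         2.604     0.1078    0.02222
  Δ           -2.597      2.597      7.792
  eq        0.006524      2.705      7.815
  solve Keq expr → x = 2.597; check Q = 1.9790e+05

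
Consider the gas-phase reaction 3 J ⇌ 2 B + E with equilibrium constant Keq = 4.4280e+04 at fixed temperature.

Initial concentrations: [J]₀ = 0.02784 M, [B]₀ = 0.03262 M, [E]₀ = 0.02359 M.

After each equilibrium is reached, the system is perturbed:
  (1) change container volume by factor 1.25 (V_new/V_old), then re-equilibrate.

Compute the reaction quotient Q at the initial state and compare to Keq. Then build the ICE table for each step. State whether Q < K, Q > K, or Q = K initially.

Q₀ = 1.163; Q < K (proceeds forward)

Q₀ = 1.163 vs Keq = 4.4280e+04 ⇒ Q<K, forward
Step 1:
                   J          B          E
  I          0.02784    0.03262    0.02359
  C         -0.02661    0.01774    0.00887
  E          0.00123    0.05036    0.03246
  solve Keq expr → x = 0.00887; check Q = 4.4280e+04
Then change container volume by factor 1.25 (V_new/V_old).
Step 2:
                   J          B          E
  I       9.8370e-04    0.04029    0.02597
  C                0          0          0
  E       9.8370e-04    0.04029    0.02597
  solve Keq expr → x = 0; check Q = 4.4280e+04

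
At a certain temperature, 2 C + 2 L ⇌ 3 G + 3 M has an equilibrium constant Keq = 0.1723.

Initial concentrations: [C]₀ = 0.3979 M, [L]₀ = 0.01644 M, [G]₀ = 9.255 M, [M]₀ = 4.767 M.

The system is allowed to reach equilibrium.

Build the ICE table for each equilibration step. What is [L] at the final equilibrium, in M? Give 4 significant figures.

Q₀ = 2.0068e+09 vs Keq = 0.1723 ⇒ Q>K, reverse
Step 1:
                   C          L          G          M
  Initial     0.3979    0.01644      9.255      4.767
  Change       2.849      2.849     -4.273     -4.273
  Equil        3.247      2.865      4.982      0.494
  solve Keq expr → x = -1.424; check Q = 0.1723

[L]_eq = 2.865 M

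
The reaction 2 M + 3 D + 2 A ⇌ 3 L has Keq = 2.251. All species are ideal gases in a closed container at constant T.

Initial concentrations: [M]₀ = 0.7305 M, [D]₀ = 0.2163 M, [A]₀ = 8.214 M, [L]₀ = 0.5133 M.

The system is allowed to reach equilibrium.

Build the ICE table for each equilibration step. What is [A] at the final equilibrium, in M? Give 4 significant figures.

[A]_eq = 8.165 M

Q₀ = 0.3712 vs Keq = 2.251 ⇒ Q<K, forward
Step 1:
                    M           D           A           L
  Initial      0.7305      0.2163       8.214      0.5133
  Change     -0.04911    -0.07366    -0.04911     0.07366
  Equil        0.6814      0.1426       8.165       0.587
  solve Keq expr → x = 0.02455; check Q = 2.251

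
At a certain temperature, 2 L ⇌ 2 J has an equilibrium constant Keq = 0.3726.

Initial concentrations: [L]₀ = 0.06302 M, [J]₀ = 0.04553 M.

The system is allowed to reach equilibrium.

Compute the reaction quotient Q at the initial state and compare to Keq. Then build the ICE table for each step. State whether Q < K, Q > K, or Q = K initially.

Q₀ = 0.522 vs Keq = 0.3726 ⇒ Q>K, reverse
Step 1:
                    L           J
  init        0.06302     0.04553
  Δ          0.004385   -0.004385
  eq          0.06741     0.04114
  solve Keq expr → x = -0.002193; check Q = 0.3726

Q₀ = 0.522; Q > K (proceeds reverse)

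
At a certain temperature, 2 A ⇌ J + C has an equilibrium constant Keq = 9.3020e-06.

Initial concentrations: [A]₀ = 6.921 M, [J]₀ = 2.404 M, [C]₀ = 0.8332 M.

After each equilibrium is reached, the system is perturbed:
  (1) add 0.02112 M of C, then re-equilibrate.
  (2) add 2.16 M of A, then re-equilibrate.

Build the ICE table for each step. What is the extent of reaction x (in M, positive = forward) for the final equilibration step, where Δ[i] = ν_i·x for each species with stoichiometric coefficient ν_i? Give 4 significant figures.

x = 2.5151e-04 M

Q₀ = 0.04182 vs Keq = 9.3020e-06 ⇒ Q>K, reverse
Step 1:
                   A          J          C
  I            6.921      2.404     0.8332
  C            1.666    -0.8328    -0.8328
  E            8.587      1.571 4.3649e-04
  solve Keq expr → x = -0.8328; check Q = 9.3020e-06
Then add 0.02112 M of C.
Step 2:
                   A          J          C
  I            8.587      1.571    0.02156
  C          0.04222   -0.02111   -0.02111
  E            8.629       1.55 4.4679e-04
  solve Keq expr → x = -0.02111; check Q = 9.3020e-06
Then add 2.16 M of A.
Step 3:
                   A          J          C
  I            10.79       1.55 4.4679e-04
  C       -5.0301e-04 2.5151e-04 2.5151e-04
  E            10.79       1.55 6.9830e-04
  solve Keq expr → x = 2.5151e-04; check Q = 9.3020e-06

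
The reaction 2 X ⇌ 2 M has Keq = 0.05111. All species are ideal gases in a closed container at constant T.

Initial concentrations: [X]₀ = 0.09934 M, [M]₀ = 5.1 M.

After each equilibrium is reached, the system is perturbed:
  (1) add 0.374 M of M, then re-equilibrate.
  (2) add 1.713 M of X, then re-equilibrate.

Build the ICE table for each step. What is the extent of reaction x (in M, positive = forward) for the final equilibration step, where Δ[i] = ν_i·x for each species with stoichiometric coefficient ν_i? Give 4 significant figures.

x = 0.1579 M

Q₀ = 2636 vs Keq = 0.05111 ⇒ Q>K, reverse
Step 1:
                    X           M
  I           0.09934         5.1
  C             4.141      -4.141
  E             4.241      0.9587
  solve Keq expr → x = -2.071; check Q = 0.05111
Then add 0.374 M of M.
Step 2:
                    X           M
  I             4.241       1.333
  C             0.305      -0.305
  E             4.546       1.028
  solve Keq expr → x = -0.1525; check Q = 0.05111
Then add 1.713 M of X.
Step 3:
                    X           M
  I             6.259       1.028
  C           -0.3159      0.3159
  E             5.943       1.344
  solve Keq expr → x = 0.1579; check Q = 0.05111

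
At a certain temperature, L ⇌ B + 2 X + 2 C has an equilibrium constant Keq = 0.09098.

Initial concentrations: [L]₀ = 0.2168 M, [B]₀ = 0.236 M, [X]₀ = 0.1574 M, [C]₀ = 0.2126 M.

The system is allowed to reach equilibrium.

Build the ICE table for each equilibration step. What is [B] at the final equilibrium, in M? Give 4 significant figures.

Q₀ = 0.001219 vs Keq = 0.09098 ⇒ Q<K, forward
Step 1:
                  L         B         X         C
  init       0.2168     0.236    0.1574    0.2126
  Δ         -0.1116    0.1116    0.2233    0.2233
  eq         0.1052    0.3476    0.3807    0.4359
  solve Keq expr → x = 0.1116; check Q = 0.09098

[B]_eq = 0.3476 M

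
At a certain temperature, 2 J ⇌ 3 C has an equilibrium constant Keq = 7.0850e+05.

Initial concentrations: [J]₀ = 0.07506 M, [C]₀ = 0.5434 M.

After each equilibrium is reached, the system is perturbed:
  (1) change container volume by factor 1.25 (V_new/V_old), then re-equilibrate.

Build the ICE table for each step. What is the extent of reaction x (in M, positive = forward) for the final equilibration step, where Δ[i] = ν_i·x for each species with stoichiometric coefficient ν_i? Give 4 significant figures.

x = 2.6547e-05 M

Q₀ = 28.48 vs Keq = 7.0850e+05 ⇒ Q<K, forward
Step 1:
                  J         C
  I         0.07506    0.5434
  C        -0.07443    0.1116
  E       6.2985e-04     0.655
  solve Keq expr → x = 0.03722; check Q = 7.0850e+05
Then change container volume by factor 1.25 (V_new/V_old).
Step 2:
                  J         C
  I       5.0388e-04     0.524
  C       -5.3093e-05 7.9640e-05
  E       4.5079e-04    0.5241
  solve Keq expr → x = 2.6547e-05; check Q = 7.0850e+05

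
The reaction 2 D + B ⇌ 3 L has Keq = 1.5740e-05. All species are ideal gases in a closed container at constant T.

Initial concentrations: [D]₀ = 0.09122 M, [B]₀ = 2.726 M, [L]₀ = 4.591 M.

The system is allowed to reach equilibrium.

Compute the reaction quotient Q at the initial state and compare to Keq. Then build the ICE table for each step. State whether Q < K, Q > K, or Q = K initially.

Q₀ = 4266 vs Keq = 1.5740e-05 ⇒ Q>K, reverse
Step 1:
                    D           B           L
  init        0.09122       2.726       4.591
  Δ             3.003       1.502      -4.505
  eq            3.095       4.228     0.08605
  solve Keq expr → x = -1.502; check Q = 1.5740e-05

Q₀ = 4266; Q > K (proceeds reverse)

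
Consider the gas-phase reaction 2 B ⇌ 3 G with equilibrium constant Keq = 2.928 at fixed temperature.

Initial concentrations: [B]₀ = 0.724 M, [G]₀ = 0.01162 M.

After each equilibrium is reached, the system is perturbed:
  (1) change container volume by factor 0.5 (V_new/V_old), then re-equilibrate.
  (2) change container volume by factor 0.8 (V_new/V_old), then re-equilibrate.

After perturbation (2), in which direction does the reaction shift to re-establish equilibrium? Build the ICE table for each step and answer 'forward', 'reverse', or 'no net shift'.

Direction: reverse

Q₀ = 2.9932e-06 vs Keq = 2.928 ⇒ Q<K, forward
Step 1:
                    B           G
  Initial       0.724     0.01162
  Change      -0.4218      0.6327
  Equil        0.3022      0.6443
  solve Keq expr → x = 0.2109; check Q = 2.928
Then change container volume by factor 0.5 (V_new/V_old).
Step 2:
                    B           G
  Initial      0.6044       1.289
  Change       0.1023     -0.1535
  Equil        0.7068       1.135
  solve Keq expr → x = -0.05115; check Q = 2.928
Then change container volume by factor 0.8 (V_new/V_old).
Step 3:
                    B           G
  Initial      0.8834       1.419
  Change      0.04091    -0.06136
  Equil        0.9243       1.358
  solve Keq expr → x = -0.02045; check Q = 2.928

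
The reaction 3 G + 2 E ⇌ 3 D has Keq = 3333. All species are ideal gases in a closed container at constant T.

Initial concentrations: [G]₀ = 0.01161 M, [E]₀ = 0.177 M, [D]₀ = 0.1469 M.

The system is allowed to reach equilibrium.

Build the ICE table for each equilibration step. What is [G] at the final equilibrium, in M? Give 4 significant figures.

[G]_eq = 0.02692 M

Q₀ = 6.4658e+04 vs Keq = 3333 ⇒ Q>K, reverse
Step 1:
                  G         E         D
  init      0.01161     0.177    0.1469
  Δ         0.01531   0.01021  -0.01531
  eq        0.02692    0.1872    0.1316
  solve Keq expr → x = -0.005103; check Q = 3333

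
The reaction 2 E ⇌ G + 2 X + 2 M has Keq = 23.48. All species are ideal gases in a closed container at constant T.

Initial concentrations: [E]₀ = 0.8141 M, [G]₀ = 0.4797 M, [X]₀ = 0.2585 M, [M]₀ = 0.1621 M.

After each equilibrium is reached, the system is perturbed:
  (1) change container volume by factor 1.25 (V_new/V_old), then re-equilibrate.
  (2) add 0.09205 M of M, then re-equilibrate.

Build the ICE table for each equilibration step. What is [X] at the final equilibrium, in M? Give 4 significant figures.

[X]_eq = 0.7595 M

Q₀ = 0.001271 vs Keq = 23.48 ⇒ Q<K, forward
Step 1:
                  E         G         X         M
  I          0.8141    0.4797    0.2585    0.1621
  C         -0.6701    0.3351    0.6701    0.6701
  E           0.144    0.8148    0.9286    0.8322
  solve Keq expr → x = 0.3351; check Q = 23.48
Then change container volume by factor 1.25 (V_new/V_old).
Step 2:
                  E         G         X         M
  I          0.1152    0.6518    0.7429    0.6658
  C        -0.02574   0.01287   0.02574   0.02574
  E         0.08943    0.6647    0.7686    0.6915
  solve Keq expr → x = 0.01287; check Q = 23.48
Then add 0.09205 M of M.
Step 3:
                  E         G         X         M
  I         0.08943    0.6647    0.7686    0.7836
  C        0.009179  -0.00459 -0.009179 -0.009179
  E         0.09861    0.6601    0.7595    0.7744
  solve Keq expr → x = -0.00459; check Q = 23.48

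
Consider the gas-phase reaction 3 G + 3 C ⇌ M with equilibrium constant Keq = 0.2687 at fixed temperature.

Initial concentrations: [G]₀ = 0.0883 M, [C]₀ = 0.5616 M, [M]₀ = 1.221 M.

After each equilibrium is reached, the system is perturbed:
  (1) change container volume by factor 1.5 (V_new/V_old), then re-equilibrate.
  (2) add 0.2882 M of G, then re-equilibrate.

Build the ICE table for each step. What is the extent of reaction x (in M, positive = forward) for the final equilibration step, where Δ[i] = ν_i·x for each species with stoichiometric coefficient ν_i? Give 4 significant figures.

x = 0.04631 M

Q₀ = 1.0013e+04 vs Keq = 0.2687 ⇒ Q>K, reverse
Step 1:
                   G          C          M
  I           0.0883     0.5616      1.221
  C           0.9238     0.9238    -0.3079
  E            1.012      1.485     0.9131
  solve Keq expr → x = -0.3079; check Q = 0.2687
Then change container volume by factor 1.5 (V_new/V_old).
Step 2:
                   G          C          M
  I           0.6747     0.9903     0.6087
  C           0.2918     0.2918   -0.09728
  E           0.9666      1.282     0.5114
  solve Keq expr → x = -0.09728; check Q = 0.2687
Then add 0.2882 M of G.
Step 3:
                   G          C          M
  I            1.255      1.282     0.5114
  C          -0.1389    -0.1389    0.04631
  E            1.116      1.143     0.5577
  solve Keq expr → x = 0.04631; check Q = 0.2687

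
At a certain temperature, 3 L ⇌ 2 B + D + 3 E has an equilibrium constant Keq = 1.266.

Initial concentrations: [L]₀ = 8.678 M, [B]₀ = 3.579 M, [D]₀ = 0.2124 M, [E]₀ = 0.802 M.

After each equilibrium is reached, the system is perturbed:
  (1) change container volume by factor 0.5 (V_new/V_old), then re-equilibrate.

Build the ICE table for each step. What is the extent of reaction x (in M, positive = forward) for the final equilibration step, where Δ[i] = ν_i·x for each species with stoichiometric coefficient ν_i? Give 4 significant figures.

x = -0.5522 M

Q₀ = 0.002148 vs Keq = 1.266 ⇒ Q<K, forward
Step 1:
                    L           B           D           E
  I             8.678       3.579      0.2124       0.802
  C            -1.903       1.269      0.6343       1.903
  E             6.775       4.848      0.8467       2.705
  solve Keq expr → x = 0.6343; check Q = 1.266
Then change container volume by factor 0.5 (V_new/V_old).
Step 2:
                    L           B           D           E
  I             13.55       9.695       1.693        5.41
  C             1.657      -1.104     -0.5522      -1.657
  E             15.21       8.591       1.141       3.753
  solve Keq expr → x = -0.5522; check Q = 1.266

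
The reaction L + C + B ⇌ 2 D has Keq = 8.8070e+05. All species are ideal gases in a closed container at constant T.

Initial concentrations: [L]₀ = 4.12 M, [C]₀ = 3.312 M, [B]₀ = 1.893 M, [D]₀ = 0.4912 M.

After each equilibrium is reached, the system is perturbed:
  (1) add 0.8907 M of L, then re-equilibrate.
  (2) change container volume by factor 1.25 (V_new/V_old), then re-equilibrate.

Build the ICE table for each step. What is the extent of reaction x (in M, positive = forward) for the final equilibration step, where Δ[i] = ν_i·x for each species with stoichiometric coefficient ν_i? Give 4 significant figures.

x = -9.3906e-07 M

Q₀ = 0.009341 vs Keq = 8.8070e+05 ⇒ Q<K, forward
Step 1:
                  L         C         B         D
  I            4.12     3.312     1.893    0.4912
  C          -1.893    -1.893    -1.893     3.786
  E           2.227     1.419 6.5733e-06     4.277
  solve Keq expr → x = 1.893; check Q = 8.8070e+05
Then add 0.8907 M of L.
Step 2:
                  L         C         B         D
  I           3.118     1.419 6.5733e-06     4.277
  C       -1.8779e-06 -1.8779e-06 -1.8779e-06 3.7558e-06
  E           3.118     1.419 4.6954e-06     4.277
  solve Keq expr → x = 1.8779e-06; check Q = 8.8070e+05
Then change container volume by factor 1.25 (V_new/V_old).
Step 3:
                  L         C         B         D
  I           2.494     1.135 3.7563e-06     3.422
  C       9.3906e-07 9.3906e-07 9.3906e-07 -1.8781e-06
  E           2.494     1.135 4.6954e-06     3.422
  solve Keq expr → x = -9.3906e-07; check Q = 8.8070e+05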